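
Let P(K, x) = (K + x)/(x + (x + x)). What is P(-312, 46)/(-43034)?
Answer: 133/2969346 ≈ 4.4791e-5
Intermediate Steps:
P(K, x) = (K + x)/(3*x) (P(K, x) = (K + x)/(x + 2*x) = (K + x)/((3*x)) = (K + x)*(1/(3*x)) = (K + x)/(3*x))
P(-312, 46)/(-43034) = ((1/3)*(-312 + 46)/46)/(-43034) = ((1/3)*(1/46)*(-266))*(-1/43034) = -133/69*(-1/43034) = 133/2969346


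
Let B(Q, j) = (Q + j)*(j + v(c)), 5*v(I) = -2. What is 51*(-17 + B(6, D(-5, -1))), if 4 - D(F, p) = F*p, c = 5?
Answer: -1224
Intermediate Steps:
v(I) = -⅖ (v(I) = (⅕)*(-2) = -⅖)
D(F, p) = 4 - F*p
B(Q, j) = (-⅖ + j)*(Q + j) (B(Q, j) = (Q + j)*(j - ⅖) = (Q + j)*(-⅖ + j) = (-⅖ + j)*(Q + j))
51*(-17 + B(6, D(-5, -1))) = 51*(-17 + ((4 - 1*(-5)*(-1))² - ⅖*6 - 2*(4 - 1*(-5)*(-1))/5 + 6*(4 - 1*(-5)*(-1)))) = 51*(-17 + ((4 - 5)² - 12/5 - 2*(4 - 5)/5 + 6*(4 - 5))) = 51*(-17 + ((-1)² - 12/5 - ⅖*(-1) + 6*(-1))) = 51*(-17 + (1 - 12/5 + ⅖ - 6)) = 51*(-17 - 7) = 51*(-24) = -1224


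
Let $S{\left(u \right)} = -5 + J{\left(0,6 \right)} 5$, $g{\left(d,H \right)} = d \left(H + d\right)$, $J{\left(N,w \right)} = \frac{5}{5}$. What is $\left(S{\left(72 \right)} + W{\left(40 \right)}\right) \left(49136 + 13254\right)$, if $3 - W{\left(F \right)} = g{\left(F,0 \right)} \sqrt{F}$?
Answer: $187170 - 199648000 \sqrt{10} \approx -6.3116 \cdot 10^{8}$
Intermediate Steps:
$J{\left(N,w \right)} = 1$ ($J{\left(N,w \right)} = 5 \cdot \frac{1}{5} = 1$)
$W{\left(F \right)} = 3 - F^{\frac{5}{2}}$ ($W{\left(F \right)} = 3 - F \left(0 + F\right) \sqrt{F} = 3 - F F \sqrt{F} = 3 - F^{2} \sqrt{F} = 3 - F^{\frac{5}{2}}$)
$S{\left(u \right)} = 0$ ($S{\left(u \right)} = -5 + 1 \cdot 5 = -5 + 5 = 0$)
$\left(S{\left(72 \right)} + W{\left(40 \right)}\right) \left(49136 + 13254\right) = \left(0 + \left(3 - 40^{\frac{5}{2}}\right)\right) \left(49136 + 13254\right) = \left(0 + \left(3 - 3200 \sqrt{10}\right)\right) 62390 = \left(3 - 3200 \sqrt{10}\right) 62390 = 187170 - 199648000 \sqrt{10}$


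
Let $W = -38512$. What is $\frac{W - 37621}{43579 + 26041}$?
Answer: $- \frac{76133}{69620} \approx -1.0936$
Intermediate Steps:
$\frac{W - 37621}{43579 + 26041} = \frac{-38512 - 37621}{43579 + 26041} = - \frac{76133}{69620}$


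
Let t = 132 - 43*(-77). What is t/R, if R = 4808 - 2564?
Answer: 313/204 ≈ 1.5343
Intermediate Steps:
t = 3443 (t = 132 + 3311 = 3443)
R = 2244
t/R = 3443/2244 = 3443*(1/2244) = 313/204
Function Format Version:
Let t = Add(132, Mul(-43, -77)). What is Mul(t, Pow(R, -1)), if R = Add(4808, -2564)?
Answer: Rational(313, 204) ≈ 1.5343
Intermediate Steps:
t = 3443 (t = Add(132, 3311) = 3443)
R = 2244
Mul(t, Pow(R, -1)) = Mul(3443, Pow(2244, -1)) = Mul(3443, Rational(1, 2244)) = Rational(313, 204)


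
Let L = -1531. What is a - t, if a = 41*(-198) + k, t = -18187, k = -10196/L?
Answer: 15425835/1531 ≈ 10076.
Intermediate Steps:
k = 10196/1531 (k = -10196/(-1531) = -10196*(-1/1531) = 10196/1531 ≈ 6.6597)
a = -12418462/1531 (a = 41*(-198) + 10196/1531 = -8118 + 10196/1531 = -12418462/1531 ≈ -8111.3)
a - t = -12418462/1531 - 1*(-18187) = -12418462/1531 + 18187 = 15425835/1531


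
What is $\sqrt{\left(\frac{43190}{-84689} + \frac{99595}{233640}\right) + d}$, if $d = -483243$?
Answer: $\frac{i \sqrt{1737345413057455938770}}{59959812} \approx 695.16 i$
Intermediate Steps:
$\sqrt{\left(\frac{43190}{-84689} + \frac{99595}{233640}\right) + d} = \sqrt{\left(\frac{43190}{-84689} + \frac{99595}{233640}\right) - 483243} = \sqrt{\left(43190 \left(- \frac{1}{84689}\right) + 99595 \cdot \frac{1}{233640}\right) - 483243} = \sqrt{\left(- \frac{43190}{84689} + \frac{19919}{46728}\right) - 483243} = \sqrt{- \frac{30114739}{359758872} - 483243} = \sqrt{- \frac{173850986696635}{359758872}} = \frac{i \sqrt{1737345413057455938770}}{59959812}$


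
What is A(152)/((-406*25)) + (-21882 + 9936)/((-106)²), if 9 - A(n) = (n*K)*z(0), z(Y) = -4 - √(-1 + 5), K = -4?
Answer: -10045512/14255675 ≈ -0.70467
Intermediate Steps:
z(Y) = -6 (z(Y) = -4 - √4 = -4 - 1*2 = -4 - 2 = -6)
A(n) = 9 - 24*n (A(n) = 9 - n*(-4)*(-6) = 9 - (-4*n)*(-6) = 9 - 24*n)
A(152)/((-406*25)) + (-21882 + 9936)/((-106)²) = (9 - 24*152)/((-406*25)) + (-21882 + 9936)/((-106)²) = (9 - 3648)/(-10150) - 11946/11236 = -3639*(-1/10150) - 11946*1/11236 = 3639/10150 - 5973/5618 = -10045512/14255675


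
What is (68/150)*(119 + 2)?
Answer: 4114/75 ≈ 54.853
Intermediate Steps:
(68/150)*(119 + 2) = (68*(1/150))*121 = (34/75)*121 = 4114/75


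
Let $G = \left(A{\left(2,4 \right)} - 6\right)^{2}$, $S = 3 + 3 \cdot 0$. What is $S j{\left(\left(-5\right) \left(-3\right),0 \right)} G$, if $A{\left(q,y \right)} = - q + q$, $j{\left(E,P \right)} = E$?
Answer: $1620$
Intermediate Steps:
$A{\left(q,y \right)} = 0$
$S = 3$ ($S = 3 + 0 = 3$)
$G = 36$ ($G = \left(0 - 6\right)^{2} = \left(-6\right)^{2} = 36$)
$S j{\left(\left(-5\right) \left(-3\right),0 \right)} G = 3 \left(\left(-5\right) \left(-3\right)\right) 36 = 3 \cdot 15 \cdot 36 = 45 \cdot 36 = 1620$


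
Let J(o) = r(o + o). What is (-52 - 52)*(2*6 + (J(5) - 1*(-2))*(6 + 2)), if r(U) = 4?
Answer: -6240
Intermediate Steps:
J(o) = 4
(-52 - 52)*(2*6 + (J(5) - 1*(-2))*(6 + 2)) = (-52 - 52)*(2*6 + (4 - 1*(-2))*(6 + 2)) = -104*(12 + (4 + 2)*8) = -104*(12 + 6*8) = -104*(12 + 48) = -104*60 = -6240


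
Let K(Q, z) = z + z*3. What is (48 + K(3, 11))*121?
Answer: 11132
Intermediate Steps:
K(Q, z) = 4*z (K(Q, z) = z + 3*z = 4*z)
(48 + K(3, 11))*121 = (48 + 4*11)*121 = (48 + 44)*121 = 92*121 = 11132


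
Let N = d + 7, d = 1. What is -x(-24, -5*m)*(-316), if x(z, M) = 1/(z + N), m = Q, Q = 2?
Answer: -79/4 ≈ -19.750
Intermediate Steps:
m = 2
N = 8 (N = 1 + 7 = 8)
x(z, M) = 1/(8 + z) (x(z, M) = 1/(z + 8) = 1/(8 + z))
-x(-24, -5*m)*(-316) = -(-316)/(8 - 24) = -(-316)/(-16) = -(-1)*(-316)/16 = -1*79/4 = -79/4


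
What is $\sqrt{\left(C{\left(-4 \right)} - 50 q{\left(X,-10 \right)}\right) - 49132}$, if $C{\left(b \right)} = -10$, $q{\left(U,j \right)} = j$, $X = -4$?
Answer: $11 i \sqrt{402} \approx 220.55 i$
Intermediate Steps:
$\sqrt{\left(C{\left(-4 \right)} - 50 q{\left(X,-10 \right)}\right) - 49132} = \sqrt{\left(-10 - -500\right) - 49132} = \sqrt{\left(-10 + 500\right) - 49132} = \sqrt{490 - 49132} = \sqrt{-48642} = 11 i \sqrt{402}$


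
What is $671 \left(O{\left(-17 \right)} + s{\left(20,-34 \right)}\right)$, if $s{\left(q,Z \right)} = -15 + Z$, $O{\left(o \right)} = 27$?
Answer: $-14762$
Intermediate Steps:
$671 \left(O{\left(-17 \right)} + s{\left(20,-34 \right)}\right) = 671 \left(27 - 49\right) = 671 \left(-22\right) = -14762$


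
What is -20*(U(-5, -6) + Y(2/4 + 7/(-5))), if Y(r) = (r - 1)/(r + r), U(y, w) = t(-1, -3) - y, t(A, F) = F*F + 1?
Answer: -2890/9 ≈ -321.11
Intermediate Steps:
t(A, F) = 1 + F² (t(A, F) = F² + 1 = 1 + F²)
U(y, w) = 10 - y (U(y, w) = (1 + (-3)²) - y = (1 + 9) - y = 10 - y)
Y(r) = (-1 + r)/(2*r) (Y(r) = (-1 + r)/((2*r)) = (-1 + r)*(1/(2*r)) = (-1 + r)/(2*r))
-20*(U(-5, -6) + Y(2/4 + 7/(-5))) = -20*((10 - 1*(-5)) + (-1 + (2/4 + 7/(-5)))/(2*(2/4 + 7/(-5)))) = -20*((10 + 5) + (-1 + (2*(¼) + 7*(-⅕)))/(2*(2*(¼) + 7*(-⅕)))) = -20*(15 + (-1 + (½ - 7/5))/(2*(½ - 7/5))) = -20*(15 + (-1 - 9/10)/(2*(-9/10))) = -20*(15 + (½)*(-10/9)*(-19/10)) = -20*(15 + 19/18) = -20*289/18 = -2890/9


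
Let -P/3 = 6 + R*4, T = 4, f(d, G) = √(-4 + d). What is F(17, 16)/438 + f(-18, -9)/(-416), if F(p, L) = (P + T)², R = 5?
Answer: 2738/219 - I*√22/416 ≈ 12.502 - 0.011275*I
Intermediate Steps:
P = -78 (P = -3*(6 + 5*4) = -3*(6 + 20) = -3*26 = -78)
F(p, L) = 5476 (F(p, L) = (-78 + 4)² = (-74)² = 5476)
F(17, 16)/438 + f(-18, -9)/(-416) = 5476/438 + √(-4 - 18)/(-416) = 5476*(1/438) + √(-22)*(-1/416) = 2738/219 + (I*√22)*(-1/416) = 2738/219 - I*√22/416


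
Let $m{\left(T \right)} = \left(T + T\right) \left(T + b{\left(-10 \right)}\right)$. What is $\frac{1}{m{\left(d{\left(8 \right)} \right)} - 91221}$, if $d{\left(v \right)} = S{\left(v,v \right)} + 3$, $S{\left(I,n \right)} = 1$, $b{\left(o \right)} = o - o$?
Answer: $- \frac{1}{91189} \approx -1.0966 \cdot 10^{-5}$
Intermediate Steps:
$b{\left(o \right)} = 0$
$d{\left(v \right)} = 4$ ($d{\left(v \right)} = 1 + 3 = 4$)
$m{\left(T \right)} = 2 T^{2}$ ($m{\left(T \right)} = \left(T + T\right) \left(T + 0\right) = 2 T T = 2 T^{2}$)
$\frac{1}{m{\left(d{\left(8 \right)} \right)} - 91221} = \frac{1}{2 \cdot 4^{2} - 91221} = \frac{1}{2 \cdot 16 - 91221} = \frac{1}{32 - 91221} = \frac{1}{-91189} = - \frac{1}{91189}$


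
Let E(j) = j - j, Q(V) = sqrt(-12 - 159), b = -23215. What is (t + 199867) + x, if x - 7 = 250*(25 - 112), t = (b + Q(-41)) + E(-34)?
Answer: 154909 + 3*I*sqrt(19) ≈ 1.5491e+5 + 13.077*I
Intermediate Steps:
Q(V) = 3*I*sqrt(19) (Q(V) = sqrt(-171) = 3*I*sqrt(19))
E(j) = 0
t = -23215 + 3*I*sqrt(19) (t = (-23215 + 3*I*sqrt(19)) + 0 = -23215 + 3*I*sqrt(19) ≈ -23215.0 + 13.077*I)
x = -21743 (x = 7 + 250*(25 - 112) = 7 + 250*(-87) = 7 - 21750 = -21743)
(t + 199867) + x = ((-23215 + 3*I*sqrt(19)) + 199867) - 21743 = (176652 + 3*I*sqrt(19)) - 21743 = 154909 + 3*I*sqrt(19)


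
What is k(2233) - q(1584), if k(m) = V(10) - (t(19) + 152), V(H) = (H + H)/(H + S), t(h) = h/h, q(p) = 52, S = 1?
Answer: -2235/11 ≈ -203.18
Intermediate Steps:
t(h) = 1
V(H) = 2*H/(1 + H) (V(H) = (H + H)/(H + 1) = (2*H)/(1 + H) = 2*H/(1 + H))
k(m) = -1663/11 (k(m) = 2*10/(1 + 10) - (1 + 152) = 2*10/11 - 1*153 = 2*10*(1/11) - 153 = 20/11 - 153 = -1663/11)
k(2233) - q(1584) = -1663/11 - 1*52 = -1663/11 - 52 = -2235/11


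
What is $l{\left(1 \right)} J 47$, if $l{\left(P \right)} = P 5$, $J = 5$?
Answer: $1175$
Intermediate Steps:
$l{\left(P \right)} = 5 P$
$l{\left(1 \right)} J 47 = 5 \cdot 1 \cdot 5 \cdot 47 = 5 \cdot 5 \cdot 47 = 25 \cdot 47 = 1175$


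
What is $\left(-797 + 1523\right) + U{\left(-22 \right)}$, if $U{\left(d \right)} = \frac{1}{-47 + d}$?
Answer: $\frac{50093}{69} \approx 725.99$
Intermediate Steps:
$\left(-797 + 1523\right) + U{\left(-22 \right)} = \left(-797 + 1523\right) + \frac{1}{-47 - 22} = 726 + \frac{1}{-69} = 726 - \frac{1}{69} = \frac{50093}{69}$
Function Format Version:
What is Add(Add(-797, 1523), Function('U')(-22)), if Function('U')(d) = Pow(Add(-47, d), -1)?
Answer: Rational(50093, 69) ≈ 725.99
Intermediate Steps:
Add(Add(-797, 1523), Function('U')(-22)) = Add(Add(-797, 1523), Pow(Add(-47, -22), -1)) = Add(726, Pow(-69, -1)) = Add(726, Rational(-1, 69)) = Rational(50093, 69)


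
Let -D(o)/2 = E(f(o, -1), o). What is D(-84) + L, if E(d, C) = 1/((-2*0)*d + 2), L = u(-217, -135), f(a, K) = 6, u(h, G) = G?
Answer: -136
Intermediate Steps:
L = -135
E(d, C) = ½ (E(d, C) = 1/(0*d + 2) = 1/(0 + 2) = 1/2 = ½)
D(o) = -1 (D(o) = -2*½ = -1)
D(-84) + L = -1 - 135 = -136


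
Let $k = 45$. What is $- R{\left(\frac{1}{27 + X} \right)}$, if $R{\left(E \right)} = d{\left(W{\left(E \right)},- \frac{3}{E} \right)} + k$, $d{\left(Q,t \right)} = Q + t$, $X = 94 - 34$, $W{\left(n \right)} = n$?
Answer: $\frac{18791}{87} \approx 215.99$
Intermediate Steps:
$X = 60$ ($X = 94 - 34 = 60$)
$R{\left(E \right)} = 45 + E - \frac{3}{E}$ ($R{\left(E \right)} = \left(E - \frac{3}{E}\right) + 45 = 45 + E - \frac{3}{E}$)
$- R{\left(\frac{1}{27 + X} \right)} = - (45 + \frac{1}{27 + 60} - \frac{3}{\frac{1}{27 + 60}}) = - (45 + \frac{1}{87} - \frac{3}{\frac{1}{87}}) = - (45 + \frac{1}{87} - 3 \frac{1}{\frac{1}{87}}) = - (45 + \frac{1}{87} - 261) = \left(-1\right) \left(- \frac{18791}{87}\right) = \frac{18791}{87}$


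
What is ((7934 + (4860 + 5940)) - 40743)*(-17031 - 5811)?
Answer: 502729578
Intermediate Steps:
((7934 + (4860 + 5940)) - 40743)*(-17031 - 5811) = ((7934 + 10800) - 40743)*(-22842) = (18734 - 40743)*(-22842) = -22009*(-22842) = 502729578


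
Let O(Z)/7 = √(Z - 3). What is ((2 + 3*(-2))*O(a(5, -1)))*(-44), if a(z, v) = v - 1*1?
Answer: 1232*I*√5 ≈ 2754.8*I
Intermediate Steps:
a(z, v) = -1 + v (a(z, v) = v - 1 = -1 + v)
O(Z) = 7*√(-3 + Z) (O(Z) = 7*√(Z - 3) = 7*√(-3 + Z))
((2 + 3*(-2))*O(a(5, -1)))*(-44) = ((2 + 3*(-2))*(7*√(-3 + (-1 - 1))))*(-44) = ((2 - 6)*(7*√(-3 - 2)))*(-44) = -28*√(-5)*(-44) = -28*I*√5*(-44) = 1232*I*√5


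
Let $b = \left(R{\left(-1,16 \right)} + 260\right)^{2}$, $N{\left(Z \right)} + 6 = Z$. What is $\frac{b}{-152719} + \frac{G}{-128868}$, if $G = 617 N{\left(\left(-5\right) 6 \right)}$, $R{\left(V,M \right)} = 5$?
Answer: $- \frac{471463406}{1640049341} \approx -0.28747$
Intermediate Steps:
$N{\left(Z \right)} = -6 + Z$
$G = -22212$ ($G = 617 \left(-6 - 30\right) = 617 \left(-36\right) = -22212$)
$b = 70225$ ($b = \left(5 + 260\right)^{2} = 265^{2} = 70225$)
$\frac{b}{-152719} + \frac{G}{-128868} = \frac{70225}{-152719} - \frac{22212}{-128868} = 70225 \left(- \frac{1}{152719}\right) - - \frac{1851}{10739} = - \frac{70225}{152719} + \frac{1851}{10739} = - \frac{471463406}{1640049341}$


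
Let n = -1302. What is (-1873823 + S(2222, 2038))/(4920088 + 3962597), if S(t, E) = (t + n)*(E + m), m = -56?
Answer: -50383/8882685 ≈ -0.0056720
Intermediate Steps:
S(t, E) = (-1302 + t)*(-56 + E) (S(t, E) = (t - 1302)*(E - 56) = (-1302 + t)*(-56 + E))
(-1873823 + S(2222, 2038))/(4920088 + 3962597) = (-1873823 + (72912 - 1302*2038 - 56*2222 + 2038*2222))/(4920088 + 3962597) = (-1873823 + (72912 - 2653476 - 124432 + 4528436))/8882685 = (-1873823 + 1823440)*(1/8882685) = -50383*1/8882685 = -50383/8882685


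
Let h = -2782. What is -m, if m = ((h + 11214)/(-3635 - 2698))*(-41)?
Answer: -345712/6333 ≈ -54.589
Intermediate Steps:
m = 345712/6333 (m = ((-2782 + 11214)/(-3635 - 2698))*(-41) = (8432/(-6333))*(-41) = (8432*(-1/6333))*(-41) = -8432/6333*(-41) = 345712/6333 ≈ 54.589)
-m = -1*345712/6333 = -345712/6333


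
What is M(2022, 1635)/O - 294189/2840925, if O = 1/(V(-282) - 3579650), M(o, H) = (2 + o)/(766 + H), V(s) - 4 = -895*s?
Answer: -6377276614663663/2273686975 ≈ -2.8048e+6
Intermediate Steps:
V(s) = 4 - 895*s
M(o, H) = (2 + o)/(766 + H)
O = -1/3327256 (O = 1/((4 - 895*(-282)) - 3579650) = 1/((4 + 252390) - 3579650) = 1/(252394 - 3579650) = 1/(-3327256) = -1/3327256 ≈ -3.0055e-7)
M(2022, 1635)/O - 294189/2840925 = ((2 + 2022)/(766 + 1635))/(-1/3327256) - 294189/2840925 = (2024/2401)*(-3327256) - 294189*1/2840925 = ((1/2401)*2024)*(-3327256) - 98063/946975 = (2024/2401)*(-3327256) - 98063/946975 = -6734366144/2401 - 98063/946975 = -6377276614663663/2273686975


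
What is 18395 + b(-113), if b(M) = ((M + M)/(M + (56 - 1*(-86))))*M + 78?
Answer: 561255/29 ≈ 19354.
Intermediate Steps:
b(M) = 78 + 2*M**2/(142 + M) (b(M) = ((2*M)/(M + (56 + 86)))*M + 78 = ((2*M)/(M + 142))*M + 78 = ((2*M)/(142 + M))*M + 78 = (2*M/(142 + M))*M + 78 = 2*M**2/(142 + M) + 78 = 78 + 2*M**2/(142 + M))
18395 + b(-113) = 18395 + 2*(5538 + (-113)**2 + 39*(-113))/(142 - 113) = 18395 + 2*(5538 + 12769 - 4407)/29 = 18395 + 2*(1/29)*13900 = 18395 + 27800/29 = 561255/29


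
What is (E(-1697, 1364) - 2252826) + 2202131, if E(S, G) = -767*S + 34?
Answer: 1250938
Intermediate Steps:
E(S, G) = 34 - 767*S
(E(-1697, 1364) - 2252826) + 2202131 = ((34 - 767*(-1697)) - 2252826) + 2202131 = ((34 + 1301599) - 2252826) + 2202131 = (1301633 - 2252826) + 2202131 = -951193 + 2202131 = 1250938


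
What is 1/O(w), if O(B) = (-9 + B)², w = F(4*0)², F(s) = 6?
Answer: 1/729 ≈ 0.0013717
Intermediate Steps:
w = 36 (w = 6² = 36)
1/O(w) = 1/((-9 + 36)²) = 1/(27²) = 1/729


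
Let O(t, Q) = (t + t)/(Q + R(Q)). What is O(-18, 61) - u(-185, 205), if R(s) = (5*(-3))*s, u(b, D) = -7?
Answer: 3007/427 ≈ 7.0422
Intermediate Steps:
R(s) = -15*s
O(t, Q) = -t/(7*Q) (O(t, Q) = (t + t)/(Q - 15*Q) = (2*t)/((-14*Q)) = (2*t)*(-1/(14*Q)) = -t/(7*Q))
O(-18, 61) - u(-185, 205) = -⅐*(-18)/61 - 1*(-7) = -⅐*(-18)*1/61 + 7 = 18/427 + 7 = 3007/427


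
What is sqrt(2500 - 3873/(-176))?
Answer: sqrt(4882603)/44 ≈ 50.220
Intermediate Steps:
sqrt(2500 - 3873/(-176)) = sqrt(2500 - 3873*(-1/176)) = sqrt(2500 + 3873/176) = sqrt(443873/176) = sqrt(4882603)/44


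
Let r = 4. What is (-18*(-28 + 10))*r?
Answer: 1296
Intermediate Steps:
(-18*(-28 + 10))*r = -18*(-28 + 10)*4 = -18*(-18)*4 = 324*4 = 1296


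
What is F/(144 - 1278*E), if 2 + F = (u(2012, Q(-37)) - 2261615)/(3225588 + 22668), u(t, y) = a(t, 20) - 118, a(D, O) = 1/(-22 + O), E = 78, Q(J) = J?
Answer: 17516491/646662804480 ≈ 2.7088e-5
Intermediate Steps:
u(t, y) = -237/2 (u(t, y) = 1/(-22 + 20) - 118 = 1/(-2) - 118 = -1/2 - 118 = -237/2)
F = -17516491/6496512 (F = -2 + (-237/2 - 2261615)/(3225588 + 22668) = -2 - 4523467/2/3248256 = -2 - 4523467/2*1/3248256 = -2 - 4523467/6496512 = -17516491/6496512 ≈ -2.6963)
F/(144 - 1278*E) = -17516491/(6496512*(144 - 1278*78)) = -17516491/(6496512*(144 - 99684)) = -17516491/6496512/(-99540) = -17516491/6496512*(-1/99540) = 17516491/646662804480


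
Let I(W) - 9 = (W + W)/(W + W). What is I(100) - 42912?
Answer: -42902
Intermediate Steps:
I(W) = 10 (I(W) = 9 + (W + W)/(W + W) = 9 + (2*W)/((2*W)) = 9 + (2*W)*(1/(2*W)) = 9 + 1 = 10)
I(100) - 42912 = 10 - 42912 = -42902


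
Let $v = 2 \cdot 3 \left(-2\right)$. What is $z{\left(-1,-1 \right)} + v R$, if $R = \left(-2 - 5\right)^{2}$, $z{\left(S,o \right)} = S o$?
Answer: $-587$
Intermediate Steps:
$v = -12$ ($v = 6 \left(-2\right) = -12$)
$R = 49$ ($R = \left(-7\right)^{2} = 49$)
$z{\left(-1,-1 \right)} + v R = \left(-1\right) \left(-1\right) - 588 = 1 - 588 = -587$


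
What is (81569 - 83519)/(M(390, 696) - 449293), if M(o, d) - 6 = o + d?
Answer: 150/34477 ≈ 0.0043507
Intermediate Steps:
M(o, d) = 6 + d + o (M(o, d) = 6 + (o + d) = 6 + (d + o) = 6 + d + o)
(81569 - 83519)/(M(390, 696) - 449293) = (81569 - 83519)/((6 + 696 + 390) - 449293) = -1950/(1092 - 449293) = -1950/(-448201) = -1950*(-1/448201) = 150/34477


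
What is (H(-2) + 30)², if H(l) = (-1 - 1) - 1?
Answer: 729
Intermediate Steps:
H(l) = -3 (H(l) = -2 - 1 = -3)
(H(-2) + 30)² = (-3 + 30)² = 27² = 729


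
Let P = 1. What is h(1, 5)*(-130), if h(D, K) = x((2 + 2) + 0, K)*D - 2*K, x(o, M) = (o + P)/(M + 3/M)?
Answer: 16575/14 ≈ 1183.9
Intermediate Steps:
x(o, M) = (1 + o)/(M + 3/M) (x(o, M) = (o + 1)/(M + 3/M) = (1 + o)/(M + 3/M))
h(D, K) = -2*K + 5*D*K/(3 + K²) (h(D, K) = (K*(1 + ((2 + 2) + 0))/(3 + K²))*D - 2*K = (K*(1 + (4 + 0))/(3 + K²))*D - 2*K = (K*(1 + 4)/(3 + K²))*D - 2*K = (K*5/(3 + K²))*D - 2*K = (5*K/(3 + K²))*D - 2*K = 5*D*K/(3 + K²) - 2*K = -2*K + 5*D*K/(3 + K²))
h(1, 5)*(-130) = (5*(-6 - 2*5² + 5*1)/(3 + 5²))*(-130) = (5*(-6 - 2*25 + 5)/(3 + 25))*(-130) = (5*(-6 - 50 + 5)/28)*(-130) = (5*(1/28)*(-51))*(-130) = -255/28*(-130) = 16575/14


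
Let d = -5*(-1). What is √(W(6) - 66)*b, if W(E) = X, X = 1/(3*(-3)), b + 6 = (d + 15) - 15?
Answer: -I*√595/3 ≈ -8.1309*I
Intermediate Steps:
d = 5
b = -1 (b = -6 + ((5 + 15) - 15) = -6 + (20 - 15) = -6 + 5 = -1)
X = -⅑ (X = (⅓)*(-⅓) = -⅑ ≈ -0.11111)
W(E) = -⅑
√(W(6) - 66)*b = √(-⅑ - 66)*(-1) = √(-595/9)*(-1) = (I*√595/3)*(-1) = -I*√595/3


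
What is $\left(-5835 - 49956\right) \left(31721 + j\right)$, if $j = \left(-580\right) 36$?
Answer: $-604830231$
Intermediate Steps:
$j = -20880$
$\left(-5835 - 49956\right) \left(31721 + j\right) = \left(-5835 - 49956\right) \left(31721 - 20880\right) = \left(-55791\right) 10841 = -604830231$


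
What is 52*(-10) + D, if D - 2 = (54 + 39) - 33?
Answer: -458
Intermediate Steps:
D = 62 (D = 2 + ((54 + 39) - 33) = 2 + (93 - 33) = 2 + 60 = 62)
52*(-10) + D = 52*(-10) + 62 = -520 + 62 = -458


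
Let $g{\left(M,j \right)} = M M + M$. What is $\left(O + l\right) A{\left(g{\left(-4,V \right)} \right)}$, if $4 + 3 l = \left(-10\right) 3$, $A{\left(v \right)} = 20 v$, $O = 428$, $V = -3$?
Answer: $100000$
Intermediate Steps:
$g{\left(M,j \right)} = M + M^{2}$ ($g{\left(M,j \right)} = M^{2} + M = M + M^{2}$)
$l = - \frac{34}{3}$ ($l = - \frac{4}{3} + \frac{\left(-10\right) 3}{3} = - \frac{4}{3} + \frac{1}{3} \left(-30\right) = - \frac{4}{3} - 10 = - \frac{34}{3} \approx -11.333$)
$\left(O + l\right) A{\left(g{\left(-4,V \right)} \right)} = \left(428 - \frac{34}{3}\right) 20 \left(- 4 \left(1 - 4\right)\right) = \frac{1250 \cdot 20 \left(\left(-4\right) \left(-3\right)\right)}{3} = \frac{1250 \cdot 20 \cdot 12}{3} = \frac{1250}{3} \cdot 240 = 100000$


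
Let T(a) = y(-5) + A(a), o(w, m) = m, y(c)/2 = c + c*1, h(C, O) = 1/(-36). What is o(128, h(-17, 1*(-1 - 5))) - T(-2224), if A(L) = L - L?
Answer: 719/36 ≈ 19.972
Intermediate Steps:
h(C, O) = -1/36
y(c) = 4*c (y(c) = 2*(c + c*1) = 2*(c + c) = 2*(2*c) = 4*c)
A(L) = 0
T(a) = -20 (T(a) = 4*(-5) + 0 = -20 + 0 = -20)
o(128, h(-17, 1*(-1 - 5))) - T(-2224) = -1/36 - 1*(-20) = -1/36 + 20 = 719/36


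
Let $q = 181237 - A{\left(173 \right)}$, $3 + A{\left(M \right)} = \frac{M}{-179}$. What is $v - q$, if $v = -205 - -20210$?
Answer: $- \frac{28861238}{179} \approx -1.6124 \cdot 10^{5}$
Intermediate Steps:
$A{\left(M \right)} = -3 - \frac{M}{179}$ ($A{\left(M \right)} = -3 + \frac{M}{-179} = -3 + M \left(- \frac{1}{179}\right) = -3 - \frac{M}{179}$)
$q = \frac{32442133}{179}$ ($q = 181237 - \left(-3 - \frac{173}{179}\right) = 181237 - - \frac{710}{179} = 181237 + \frac{710}{179} = \frac{32442133}{179} \approx 1.8124 \cdot 10^{5}$)
$v = 20005$ ($v = -205 + 20210 = 20005$)
$v - q = 20005 - \frac{32442133}{179} = - \frac{28861238}{179}$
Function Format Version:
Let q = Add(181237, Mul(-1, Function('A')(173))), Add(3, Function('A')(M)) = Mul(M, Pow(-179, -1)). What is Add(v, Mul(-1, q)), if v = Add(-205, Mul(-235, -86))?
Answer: Rational(-28861238, 179) ≈ -1.6124e+5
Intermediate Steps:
Function('A')(M) = Add(-3, Mul(Rational(-1, 179), M)) (Function('A')(M) = Add(-3, Mul(M, Pow(-179, -1))) = Add(-3, Mul(M, Rational(-1, 179))) = Add(-3, Mul(Rational(-1, 179), M)))
q = Rational(32442133, 179) (q = Add(181237, Mul(-1, Add(-3, Mul(Rational(-1, 179), 173)))) = Add(181237, Mul(-1, Add(-3, Rational(-173, 179)))) = Add(181237, Mul(-1, Rational(-710, 179))) = Add(181237, Rational(710, 179)) = Rational(32442133, 179) ≈ 1.8124e+5)
v = 20005 (v = Add(-205, 20210) = 20005)
Add(v, Mul(-1, q)) = Add(20005, Mul(-1, Rational(32442133, 179))) = Add(20005, Rational(-32442133, 179)) = Rational(-28861238, 179)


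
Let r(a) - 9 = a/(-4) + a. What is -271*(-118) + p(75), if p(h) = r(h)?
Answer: 128173/4 ≈ 32043.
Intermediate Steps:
r(a) = 9 + 3*a/4 (r(a) = 9 + (a/(-4) + a) = 9 + (-a/4 + a) = 9 + 3*a/4)
p(h) = 9 + 3*h/4
-271*(-118) + p(75) = -271*(-118) + (9 + (¾)*75) = 31978 + (9 + 225/4) = 31978 + 261/4 = 128173/4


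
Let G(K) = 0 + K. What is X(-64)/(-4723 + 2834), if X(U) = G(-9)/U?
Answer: -9/120896 ≈ -7.4444e-5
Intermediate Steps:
G(K) = K
X(U) = -9/U
X(-64)/(-4723 + 2834) = (-9/(-64))/(-4723 + 2834) = -9*(-1/64)/(-1889) = (9/64)*(-1/1889) = -9/120896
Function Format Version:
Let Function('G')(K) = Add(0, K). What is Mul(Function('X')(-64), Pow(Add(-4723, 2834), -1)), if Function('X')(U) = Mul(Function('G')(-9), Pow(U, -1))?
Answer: Rational(-9, 120896) ≈ -7.4444e-5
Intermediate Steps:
Function('G')(K) = K
Function('X')(U) = Mul(-9, Pow(U, -1))
Mul(Function('X')(-64), Pow(Add(-4723, 2834), -1)) = Mul(Mul(-9, Pow(-64, -1)), Pow(Add(-4723, 2834), -1)) = Mul(Mul(-9, Rational(-1, 64)), Pow(-1889, -1)) = Mul(Rational(9, 64), Rational(-1, 1889)) = Rational(-9, 120896)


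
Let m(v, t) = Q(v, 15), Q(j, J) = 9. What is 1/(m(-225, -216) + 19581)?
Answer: 1/19590 ≈ 5.1046e-5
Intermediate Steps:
m(v, t) = 9
1/(m(-225, -216) + 19581) = 1/(9 + 19581) = 1/19590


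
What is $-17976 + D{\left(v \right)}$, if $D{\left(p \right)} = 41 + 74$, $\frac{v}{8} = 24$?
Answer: $-17861$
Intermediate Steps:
$v = 192$ ($v = 8 \cdot 24 = 192$)
$D{\left(p \right)} = 115$
$-17976 + D{\left(v \right)} = -17976 + 115 = -17861$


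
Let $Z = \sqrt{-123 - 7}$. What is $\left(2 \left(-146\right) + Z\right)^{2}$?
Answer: $\left(292 - i \sqrt{130}\right)^{2} \approx 85134.0 - 6658.6 i$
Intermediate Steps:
$Z = i \sqrt{130}$ ($Z = \sqrt{-130} = i \sqrt{130} \approx 11.402 i$)
$\left(2 \left(-146\right) + Z\right)^{2} = \left(2 \left(-146\right) + i \sqrt{130}\right)^{2} = \left(-292 + i \sqrt{130}\right)^{2}$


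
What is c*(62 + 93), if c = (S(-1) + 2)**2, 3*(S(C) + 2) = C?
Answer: 155/9 ≈ 17.222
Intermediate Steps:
S(C) = -2 + C/3
c = 1/9 (c = ((-2 + (1/3)*(-1)) + 2)**2 = ((-2 - 1/3) + 2)**2 = (-7/3 + 2)**2 = (-1/3)**2 = 1/9 ≈ 0.11111)
c*(62 + 93) = (62 + 93)/9 = (1/9)*155 = 155/9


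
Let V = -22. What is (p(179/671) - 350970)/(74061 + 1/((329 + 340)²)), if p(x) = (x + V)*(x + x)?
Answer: -35363205430581762/7462027616184251 ≈ -4.7391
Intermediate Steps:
p(x) = 2*x*(-22 + x) (p(x) = (x - 22)*(x + x) = (-22 + x)*(2*x) = 2*x*(-22 + x))
(p(179/671) - 350970)/(74061 + 1/((329 + 340)²)) = (2*(179/671)*(-22 + 179/671) - 350970)/(74061 + 1/((329 + 340)²)) = (2*(179*(1/671))*(-22 + 179*(1/671)) - 350970)/(74061 + 1/(669²)) = (2*(179/671)*(-22 + 179/671) - 350970)/(74061 + 1/447561) = (2*(179/671)*(-14583/671) - 350970)/(74061 + 1/447561) = (-5220714/450241 - 350970)/(33146815222/447561) = -158026304484/450241*447561/33146815222 = -35363205430581762/7462027616184251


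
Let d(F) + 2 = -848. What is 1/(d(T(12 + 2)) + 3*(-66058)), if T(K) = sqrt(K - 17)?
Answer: -1/199024 ≈ -5.0245e-6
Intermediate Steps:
T(K) = sqrt(-17 + K)
d(F) = -850 (d(F) = -2 - 848 = -850)
1/(d(T(12 + 2)) + 3*(-66058)) = 1/(-850 + 3*(-66058)) = 1/(-850 - 198174) = 1/(-199024) = -1/199024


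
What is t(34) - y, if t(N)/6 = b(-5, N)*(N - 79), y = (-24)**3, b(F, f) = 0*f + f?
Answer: 4644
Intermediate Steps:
b(F, f) = f (b(F, f) = 0 + f = f)
y = -13824
t(N) = 6*N*(-79 + N) (t(N) = 6*(N*(N - 79)) = 6*(N*(-79 + N)) = 6*N*(-79 + N))
t(34) - y = 6*34*(-79 + 34) - 1*(-13824) = 6*34*(-45) + 13824 = -9180 + 13824 = 4644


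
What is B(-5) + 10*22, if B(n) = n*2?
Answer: 210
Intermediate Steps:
B(n) = 2*n
B(-5) + 10*22 = 2*(-5) + 10*22 = -10 + 220 = 210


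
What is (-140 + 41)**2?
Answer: 9801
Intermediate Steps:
(-140 + 41)**2 = (-99)**2 = 9801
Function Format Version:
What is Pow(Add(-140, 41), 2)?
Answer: 9801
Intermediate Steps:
Pow(Add(-140, 41), 2) = Pow(-99, 2) = 9801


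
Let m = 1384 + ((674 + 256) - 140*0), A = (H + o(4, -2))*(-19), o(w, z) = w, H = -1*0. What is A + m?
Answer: 2238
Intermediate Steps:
H = 0
A = -76 (A = (0 + 4)*(-19) = 4*(-19) = -76)
m = 2314 (m = 1384 + (930 + 0) = 1384 + 930 = 2314)
A + m = -76 + 2314 = 2238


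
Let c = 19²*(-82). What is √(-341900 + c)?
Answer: 3*I*√41278 ≈ 609.51*I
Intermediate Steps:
c = -29602 (c = 361*(-82) = -29602)
√(-341900 + c) = √(-341900 - 29602) = √(-371502) = 3*I*√41278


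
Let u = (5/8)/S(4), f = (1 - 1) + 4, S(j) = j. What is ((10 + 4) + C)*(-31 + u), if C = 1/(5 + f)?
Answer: -41783/96 ≈ -435.24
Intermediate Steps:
f = 4 (f = 0 + 4 = 4)
u = 5/32 (u = (5/8)/4 = (5*(⅛))*(¼) = (5/8)*(¼) = 5/32 ≈ 0.15625)
C = ⅑ (C = 1/(5 + 4) = 1/9 = ⅑ ≈ 0.11111)
((10 + 4) + C)*(-31 + u) = ((10 + 4) + ⅑)*(-31 + 5/32) = (14 + ⅑)*(-987/32) = (127/9)*(-987/32) = -41783/96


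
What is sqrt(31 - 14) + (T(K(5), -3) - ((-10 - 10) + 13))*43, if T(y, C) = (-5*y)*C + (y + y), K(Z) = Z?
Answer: 3956 + sqrt(17) ≈ 3960.1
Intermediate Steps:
T(y, C) = 2*y - 5*C*y (T(y, C) = -5*C*y + 2*y = 2*y - 5*C*y)
sqrt(31 - 14) + (T(K(5), -3) - ((-10 - 10) + 13))*43 = sqrt(31 - 14) + (5*(2 - 5*(-3)) - ((-10 - 10) + 13))*43 = sqrt(17) + (5*(2 + 15) - (-20 + 13))*43 = sqrt(17) + (5*17 - 1*(-7))*43 = sqrt(17) + (85 + 7)*43 = sqrt(17) + 92*43 = sqrt(17) + 3956 = 3956 + sqrt(17)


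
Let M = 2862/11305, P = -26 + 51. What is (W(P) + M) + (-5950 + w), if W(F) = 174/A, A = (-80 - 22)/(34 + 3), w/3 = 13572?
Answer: 392318947/11305 ≈ 34703.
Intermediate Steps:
w = 40716 (w = 3*13572 = 40716)
A = -102/37 ≈ -2.7568
P = 25
W(F) = -1073/17 (W(F) = 174/(-102/37) = 174*(-37/102) = -1073/17)
M = 2862/11305 (M = 2862*(1/11305) = 2862/11305 ≈ 0.25316)
(W(P) + M) + (-5950 + w) = (-1073/17 + 2862/11305) + (-5950 + 40716) = -710683/11305 + 34766 = 392318947/11305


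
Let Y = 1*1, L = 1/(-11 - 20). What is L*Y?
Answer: -1/31 ≈ -0.032258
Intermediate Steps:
L = -1/31 (L = 1/(-31) = -1/31 ≈ -0.032258)
Y = 1
L*Y = -1/31*1 = -1/31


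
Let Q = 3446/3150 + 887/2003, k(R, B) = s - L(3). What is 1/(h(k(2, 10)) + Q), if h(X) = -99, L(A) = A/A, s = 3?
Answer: -3154725/307469581 ≈ -0.010260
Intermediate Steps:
L(A) = 1
k(R, B) = 2 (k(R, B) = 3 - 1*1 = 3 - 1 = 2)
Q = 4848194/3154725 (Q = 3446*(1/3150) + 887*(1/2003) = 1723/1575 + 887/2003 = 4848194/3154725 ≈ 1.5368)
1/(h(k(2, 10)) + Q) = 1/(-99 + 4848194/3154725) = 1/(-307469581/3154725) = -3154725/307469581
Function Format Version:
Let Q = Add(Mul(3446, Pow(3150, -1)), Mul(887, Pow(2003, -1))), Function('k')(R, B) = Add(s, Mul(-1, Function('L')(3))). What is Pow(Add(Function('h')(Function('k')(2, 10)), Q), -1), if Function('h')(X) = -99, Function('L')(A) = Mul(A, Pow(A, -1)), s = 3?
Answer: Rational(-3154725, 307469581) ≈ -0.010260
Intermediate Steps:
Function('L')(A) = 1
Function('k')(R, B) = 2 (Function('k')(R, B) = Add(3, Mul(-1, 1)) = Add(3, -1) = 2)
Q = Rational(4848194, 3154725) (Q = Add(Mul(3446, Rational(1, 3150)), Mul(887, Rational(1, 2003))) = Add(Rational(1723, 1575), Rational(887, 2003)) = Rational(4848194, 3154725) ≈ 1.5368)
Pow(Add(Function('h')(Function('k')(2, 10)), Q), -1) = Pow(Add(-99, Rational(4848194, 3154725)), -1) = Pow(Rational(-307469581, 3154725), -1) = Rational(-3154725, 307469581)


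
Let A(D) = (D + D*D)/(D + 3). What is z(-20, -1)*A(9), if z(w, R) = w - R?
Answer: -285/2 ≈ -142.50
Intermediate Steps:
A(D) = (D + D²)/(3 + D)
z(-20, -1)*A(9) = (-20 - 1*(-1))*(9*(1 + 9)/(3 + 9)) = (-20 + 1)*(9*10/12) = -171*10/12 = -19*15/2 = -285/2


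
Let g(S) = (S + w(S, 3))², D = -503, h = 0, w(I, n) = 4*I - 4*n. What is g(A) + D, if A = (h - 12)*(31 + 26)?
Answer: 11778121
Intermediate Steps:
w(I, n) = -4*n + 4*I
A = -684 (A = (0 - 12)*(31 + 26) = -12*57 = -684)
g(S) = (-12 + 5*S)² (g(S) = (S + (-4*3 + 4*S))² = (S + (-12 + 4*S))² = (-12 + 5*S)²)
g(A) + D = (-12 + 5*(-684))² - 503 = (-12 - 3420)² - 503 = (-3432)² - 503 = 11778624 - 503 = 11778121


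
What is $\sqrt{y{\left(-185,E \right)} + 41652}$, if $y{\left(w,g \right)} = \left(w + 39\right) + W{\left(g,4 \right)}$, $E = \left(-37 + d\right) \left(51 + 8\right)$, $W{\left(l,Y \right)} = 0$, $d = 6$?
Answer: $\sqrt{41506} \approx 203.73$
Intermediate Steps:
$E = -1829$ ($E = \left(-37 + 6\right) \left(51 + 8\right) = \left(-31\right) 59 = -1829$)
$y{\left(w,g \right)} = 39 + w$ ($y{\left(w,g \right)} = \left(w + 39\right) + 0 = \left(39 + w\right) + 0 = 39 + w$)
$\sqrt{y{\left(-185,E \right)} + 41652} = \sqrt{\left(39 - 185\right) + 41652} = \sqrt{-146 + 41652} = \sqrt{41506}$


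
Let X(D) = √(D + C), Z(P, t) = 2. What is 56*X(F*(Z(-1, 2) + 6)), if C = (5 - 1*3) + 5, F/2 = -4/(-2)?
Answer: 56*√39 ≈ 349.72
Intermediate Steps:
F = 4 (F = 2*(-4/(-2)) = 2*(-4*(-½)) = 2*2 = 4)
C = 7 (C = (5 - 3) + 5 = 2 + 5 = 7)
X(D) = √(7 + D) (X(D) = √(D + 7) = √(7 + D))
56*X(F*(Z(-1, 2) + 6)) = 56*√(7 + 4*(2 + 6)) = 56*√(7 + 4*8) = 56*√(7 + 32) = 56*√39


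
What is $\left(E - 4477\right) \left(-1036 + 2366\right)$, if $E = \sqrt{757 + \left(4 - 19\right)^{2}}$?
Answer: $-5954410 + 1330 \sqrt{982} \approx -5.9127 \cdot 10^{6}$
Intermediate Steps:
$E = \sqrt{982}$ ($E = \sqrt{757 + \left(-15\right)^{2}} = \sqrt{757 + 225} = \sqrt{982} \approx 31.337$)
$\left(E - 4477\right) \left(-1036 + 2366\right) = \left(\sqrt{982} - 4477\right) \left(-1036 + 2366\right) = \left(-4477 + \sqrt{982}\right) 1330 = -5954410 + 1330 \sqrt{982}$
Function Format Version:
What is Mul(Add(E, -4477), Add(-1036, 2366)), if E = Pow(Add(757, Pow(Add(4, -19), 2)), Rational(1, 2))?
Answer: Add(-5954410, Mul(1330, Pow(982, Rational(1, 2)))) ≈ -5.9127e+6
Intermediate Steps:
E = Pow(982, Rational(1, 2)) (E = Pow(Add(757, Pow(-15, 2)), Rational(1, 2)) = Pow(Add(757, 225), Rational(1, 2)) = Pow(982, Rational(1, 2)) ≈ 31.337)
Mul(Add(E, -4477), Add(-1036, 2366)) = Mul(Add(Pow(982, Rational(1, 2)), -4477), Add(-1036, 2366)) = Mul(Add(-4477, Pow(982, Rational(1, 2))), 1330) = Add(-5954410, Mul(1330, Pow(982, Rational(1, 2))))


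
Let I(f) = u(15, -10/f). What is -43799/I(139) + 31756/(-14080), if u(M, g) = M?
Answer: -30858313/10560 ≈ -2922.2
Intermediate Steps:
I(f) = 15
-43799/I(139) + 31756/(-14080) = -43799/15 + 31756/(-14080) = -43799*1/15 + 31756*(-1/14080) = -43799/15 - 7939/3520 = -30858313/10560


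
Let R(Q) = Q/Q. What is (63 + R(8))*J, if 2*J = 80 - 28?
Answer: 1664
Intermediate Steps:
R(Q) = 1
J = 26 (J = (80 - 28)/2 = (½)*52 = 26)
(63 + R(8))*J = (63 + 1)*26 = 64*26 = 1664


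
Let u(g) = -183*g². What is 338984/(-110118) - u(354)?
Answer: 1262658407360/55059 ≈ 2.2933e+7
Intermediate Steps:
338984/(-110118) - u(354) = 338984/(-110118) - (-183)*354² = 338984*(-1/110118) - (-183)*125316 = -169492/55059 - 1*(-22932828) = -169492/55059 + 22932828 = 1262658407360/55059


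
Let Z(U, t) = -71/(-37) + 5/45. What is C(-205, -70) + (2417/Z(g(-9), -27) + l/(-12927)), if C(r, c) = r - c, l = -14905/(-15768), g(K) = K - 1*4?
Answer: 36363844221689/34447766184 ≈ 1055.6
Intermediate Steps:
g(K) = -4 + K (g(K) = K - 4 = -4 + K)
Z(U, t) = 676/333 (Z(U, t) = -71*(-1/37) + 5*(1/45) = 71/37 + 1/9 = 676/333)
l = 14905/15768 (l = -14905*(-1/15768) = 14905/15768 ≈ 0.94527)
C(-205, -70) + (2417/Z(g(-9), -27) + l/(-12927)) = (-205 - 1*(-70)) + (2417/(676/333) + (14905/15768)/(-12927)) = (-205 + 70) + (2417*(333/676) + (14905/15768)*(-1/12927)) = -135 + (804861/676 - 14905/203832936) = -135 + 41014292656529/34447766184 = 36363844221689/34447766184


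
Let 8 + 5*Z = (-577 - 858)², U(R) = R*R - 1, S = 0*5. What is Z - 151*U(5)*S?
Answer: 2059217/5 ≈ 4.1184e+5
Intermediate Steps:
S = 0
U(R) = -1 + R² (U(R) = R² - 1 = -1 + R²)
Z = 2059217/5 (Z = -8/5 + (-577 - 858)²/5 = -8/5 + (⅕)*(-1435)² = -8/5 + (⅕)*2059225 = -8/5 + 411845 = 2059217/5 ≈ 4.1184e+5)
Z - 151*U(5)*S = 2059217/5 - 151*(-1 + 5²)*0 = 2059217/5 - 151*(-1 + 25)*0 = 2059217/5 - 151*24*0 = 2059217/5 - 3624*0 = 2059217/5 - 1*0 = 2059217/5 + 0 = 2059217/5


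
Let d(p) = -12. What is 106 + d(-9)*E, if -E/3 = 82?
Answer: 3058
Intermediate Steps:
E = -246 (E = -3*82 = -246)
106 + d(-9)*E = 106 - 12*(-246) = 106 + 2952 = 3058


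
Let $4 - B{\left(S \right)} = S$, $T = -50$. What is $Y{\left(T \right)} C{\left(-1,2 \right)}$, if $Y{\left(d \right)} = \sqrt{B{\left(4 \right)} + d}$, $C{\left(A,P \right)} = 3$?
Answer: $15 i \sqrt{2} \approx 21.213 i$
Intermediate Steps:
$B{\left(S \right)} = 4 - S$
$Y{\left(d \right)} = \sqrt{d}$ ($Y{\left(d \right)} = \sqrt{\left(4 - 4\right) + d} = \sqrt{0 + d} = \sqrt{d}$)
$Y{\left(T \right)} C{\left(-1,2 \right)} = \sqrt{-50} \cdot 3 = 5 i \sqrt{2} \cdot 3 = 15 i \sqrt{2}$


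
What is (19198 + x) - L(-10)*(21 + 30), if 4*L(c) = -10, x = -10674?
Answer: 17303/2 ≈ 8651.5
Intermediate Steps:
L(c) = -5/2 (L(c) = (¼)*(-10) = -5/2)
(19198 + x) - L(-10)*(21 + 30) = (19198 - 10674) - (-5)*(21 + 30)/2 = 8524 - (-5)*51/2 = 8524 - 1*(-255/2) = 8524 + 255/2 = 17303/2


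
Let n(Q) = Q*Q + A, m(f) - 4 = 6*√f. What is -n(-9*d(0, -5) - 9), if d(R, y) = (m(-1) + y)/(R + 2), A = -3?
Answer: 2847/4 - 243*I ≈ 711.75 - 243.0*I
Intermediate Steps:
m(f) = 4 + 6*√f
d(R, y) = (4 + y + 6*I)/(2 + R) (d(R, y) = ((4 + 6*√(-1)) + y)/(R + 2) = ((4 + 6*I) + y)/(2 + R) = (4 + y + 6*I)/(2 + R))
n(Q) = -3 + Q² (n(Q) = Q*Q - 3 = Q² - 3 = -3 + Q²)
-n(-9*d(0, -5) - 9) = -(-3 + (-9*(4 - 5 + 6*I)/(2 + 0) - 9)²) = -(-3 + (-9*(-1 + 6*I)/2 - 9)²) = -(-3 + (-9*(-½ + 3*I) - 9)²) = -(-3 + ((9/2 - 27*I) - 9)²) = -(-3 + (-9/2 - 27*I)²) = 3 - (-9/2 - 27*I)²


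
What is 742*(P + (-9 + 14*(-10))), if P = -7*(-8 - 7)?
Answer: -32648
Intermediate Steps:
P = 105 (P = -7*(-15) = 105)
742*(P + (-9 + 14*(-10))) = 742*(105 + (-9 + 14*(-10))) = 742*(105 + (-9 - 140)) = 742*(105 - 149) = 742*(-44) = -32648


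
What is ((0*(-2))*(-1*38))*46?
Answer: 0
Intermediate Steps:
((0*(-2))*(-1*38))*46 = (0*(-38))*46 = 0*46 = 0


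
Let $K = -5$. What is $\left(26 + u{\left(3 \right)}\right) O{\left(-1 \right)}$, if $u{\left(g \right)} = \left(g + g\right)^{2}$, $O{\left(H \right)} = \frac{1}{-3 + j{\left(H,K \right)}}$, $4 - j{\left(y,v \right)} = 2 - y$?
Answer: $-31$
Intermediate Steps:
$j{\left(y,v \right)} = 2 + y$ ($j{\left(y,v \right)} = 4 - \left(2 - y\right) = 4 + \left(-2 + y\right) = 2 + y$)
$O{\left(H \right)} = \frac{1}{-1 + H}$ ($O{\left(H \right)} = \frac{1}{-3 + \left(2 + H\right)} = \frac{1}{-1 + H}$)
$u{\left(g \right)} = 4 g^{2}$ ($u{\left(g \right)} = \left(2 g\right)^{2} = 4 g^{2}$)
$\left(26 + u{\left(3 \right)}\right) O{\left(-1 \right)} = \frac{26 + 4 \cdot 3^{2}}{-1 - 1} = \frac{26 + 4 \cdot 9}{-2} = \left(26 + 36\right) \left(- \frac{1}{2}\right) = 62 \left(- \frac{1}{2}\right) = -31$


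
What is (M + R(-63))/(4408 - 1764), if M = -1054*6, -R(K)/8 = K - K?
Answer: -1581/661 ≈ -2.3918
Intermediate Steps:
R(K) = 0 (R(K) = -8*(K - K) = -8*0 = 0)
M = -6324
(M + R(-63))/(4408 - 1764) = (-6324 + 0)/(4408 - 1764) = -6324/2644 = -6324*1/2644 = -1581/661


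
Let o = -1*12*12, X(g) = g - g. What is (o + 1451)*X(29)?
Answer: 0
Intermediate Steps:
X(g) = 0
o = -144 (o = -12*12 = -144)
(o + 1451)*X(29) = (-144 + 1451)*0 = 1307*0 = 0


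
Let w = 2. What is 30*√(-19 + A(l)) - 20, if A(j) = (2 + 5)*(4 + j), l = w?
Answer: -20 + 30*√23 ≈ 123.88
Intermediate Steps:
l = 2
A(j) = 28 + 7*j (A(j) = 7*(4 + j) = 28 + 7*j)
30*√(-19 + A(l)) - 20 = 30*√(-19 + (28 + 7*2)) - 20 = 30*√(-19 + (28 + 14)) - 20 = 30*√(-19 + 42) - 20 = 30*√23 - 20 = -20 + 30*√23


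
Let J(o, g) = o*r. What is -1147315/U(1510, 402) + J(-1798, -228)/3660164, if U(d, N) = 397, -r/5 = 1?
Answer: -2099678745315/726542554 ≈ -2890.0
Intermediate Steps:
r = -5 (r = -5*1 = -5)
J(o, g) = -5*o (J(o, g) = o*(-5) = -5*o)
-1147315/U(1510, 402) + J(-1798, -228)/3660164 = -1147315/397 - 5*(-1798)/3660164 = -1147315*1/397 + 8990*(1/3660164) = -1147315/397 + 4495/1830082 = -2099678745315/726542554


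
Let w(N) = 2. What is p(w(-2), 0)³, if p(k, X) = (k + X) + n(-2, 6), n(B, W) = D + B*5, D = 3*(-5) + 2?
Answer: -9261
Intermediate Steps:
D = -13 (D = -15 + 2 = -13)
n(B, W) = -13 + 5*B (n(B, W) = -13 + B*5 = -13 + 5*B)
p(k, X) = -23 + X + k (p(k, X) = (k + X) + (-13 + 5*(-2)) = (X + k) + (-13 - 10) = (X + k) - 23 = -23 + X + k)
p(w(-2), 0)³ = (-23 + 0 + 2)³ = (-21)³ = -9261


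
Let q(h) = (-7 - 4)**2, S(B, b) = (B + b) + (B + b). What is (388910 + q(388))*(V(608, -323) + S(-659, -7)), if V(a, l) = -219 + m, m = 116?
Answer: -558259485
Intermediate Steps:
S(B, b) = 2*B + 2*b
V(a, l) = -103 (V(a, l) = -219 + 116 = -103)
q(h) = 121 (q(h) = (-11)**2 = 121)
(388910 + q(388))*(V(608, -323) + S(-659, -7)) = (388910 + 121)*(-103 + (2*(-659) + 2*(-7))) = 389031*(-103 + (-1318 - 14)) = 389031*(-103 - 1332) = 389031*(-1435) = -558259485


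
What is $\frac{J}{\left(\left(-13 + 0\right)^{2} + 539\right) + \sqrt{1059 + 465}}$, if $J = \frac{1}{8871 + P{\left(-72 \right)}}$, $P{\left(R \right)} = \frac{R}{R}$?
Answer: $\frac{59}{369474440} - \frac{\sqrt{381}}{2216846640} \approx 1.5088 \cdot 10^{-7}$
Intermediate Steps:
$P{\left(R \right)} = 1$
$J = \frac{1}{8872}$ ($J = \frac{1}{8871 + 1} = \frac{1}{8872} \approx 0.00011271$)
$\frac{J}{\left(\left(-13 + 0\right)^{2} + 539\right) + \sqrt{1059 + 465}} = \frac{1}{8872 \left(\left(\left(-13 + 0\right)^{2} + 539\right) + \sqrt{1059 + 465}\right)} = \frac{1}{8872 \left(\left(\left(-13\right)^{2} + 539\right) + \sqrt{1524}\right)} = \frac{1}{8872 \left(\left(169 + 539\right) + 2 \sqrt{381}\right)} = \frac{1}{8872 \left(708 + 2 \sqrt{381}\right)}$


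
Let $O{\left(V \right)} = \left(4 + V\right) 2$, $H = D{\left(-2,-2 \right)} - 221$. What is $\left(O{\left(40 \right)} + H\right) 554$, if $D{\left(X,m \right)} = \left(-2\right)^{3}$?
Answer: $-78114$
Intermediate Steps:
$D{\left(X,m \right)} = -8$
$H = -229$ ($H = -8 - 221 = -229$)
$O{\left(V \right)} = 8 + 2 V$
$\left(O{\left(40 \right)} + H\right) 554 = \left(\left(8 + 2 \cdot 40\right) - 229\right) 554 = \left(\left(8 + 80\right) - 229\right) 554 = \left(88 - 229\right) 554 = \left(-141\right) 554 = -78114$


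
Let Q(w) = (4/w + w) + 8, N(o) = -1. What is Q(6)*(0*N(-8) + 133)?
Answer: 5852/3 ≈ 1950.7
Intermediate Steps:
Q(w) = 8 + w + 4/w (Q(w) = (w + 4/w) + 8 = 8 + w + 4/w)
Q(6)*(0*N(-8) + 133) = (8 + 6 + 4/6)*(0*(-1) + 133) = (8 + 6 + 4*(⅙))*(0 + 133) = (8 + 6 + ⅔)*133 = (44/3)*133 = 5852/3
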